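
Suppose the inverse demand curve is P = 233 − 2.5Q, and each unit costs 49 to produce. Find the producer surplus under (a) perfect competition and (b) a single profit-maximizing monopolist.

Competition: PS = 0; Monopoly: PS = 3385.6

Competitive firms price at marginal cost: P = 49, giving Q = 73.6.
PS = (49 − 49)·73.6 = 0.
The monopolist equates marginal revenue to marginal cost: 233 − 5Q = 49, so Q = 36.8. From demand, P = 141.
PS = (141 − 49)·36.8 = 3385.6.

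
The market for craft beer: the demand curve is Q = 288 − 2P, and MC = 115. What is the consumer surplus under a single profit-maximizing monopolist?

Inverting demand: P = 144 − 0.5Q.
The monopolist equates marginal revenue to marginal cost: 144 − Q = 115, so Q = 29. From demand, P = 129.5.
CS = ½·(144 − 129.5)·29 = 210.25.

CS = 210.25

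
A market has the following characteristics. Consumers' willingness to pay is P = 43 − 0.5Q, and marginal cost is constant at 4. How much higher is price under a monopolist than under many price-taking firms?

P rises by 19.5

Perfect competition: P = MC = 4, so 43 − 0.5Q = 4 and Q = 78.
Monopoly sets MR = MC: 43 − Q = 4 ⇒ Q = 39, P = 43 − 0.5·39 = 23.5.
Change in price: 23.5 − 4 = 19.5.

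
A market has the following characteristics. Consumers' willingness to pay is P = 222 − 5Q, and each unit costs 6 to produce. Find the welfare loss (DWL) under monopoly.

Competitive firms price at marginal cost: P = 6, giving Q = 43.2.
A monopolist chooses Q where MR = MC. MR = 222 − 10Q; setting this equal to 6 gives Q = 21.6 and P = 114.
DWL is the triangle between Q = 21.6 and Q = 43.2: ½·(43.2 − 21.6)·(114 − 6) = 1166.4.

DWL = 1166.4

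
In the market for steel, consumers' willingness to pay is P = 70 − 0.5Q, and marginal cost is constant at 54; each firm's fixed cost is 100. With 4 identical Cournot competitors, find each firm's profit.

π_i = −79.52

With 4 symmetric Cournot firms, each firm's FOC gives 70 − 2.5q = 54, so q = 6.4, Q = 4·6.4 = 25.6, and P = 57.2.
Each firm's profit = (57.2 − 54)·6.4 − 100 = −79.52.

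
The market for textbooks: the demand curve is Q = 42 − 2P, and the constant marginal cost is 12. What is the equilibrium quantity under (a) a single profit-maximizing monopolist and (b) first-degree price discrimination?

Monopoly: Q = 9; Perfect PD: Q = 18

Inverting demand: P = 21 − 0.5Q.
A monopolist chooses Q where MR = MC. MR = 21 − Q; setting this equal to 12 gives Q = 9 and P = 16.5.
Under first-degree price discrimination the firm charges each unit its demand price and produces up to where P = MC, i.e. Q = 18. Consumer surplus is zero; producer surplus equals total surplus.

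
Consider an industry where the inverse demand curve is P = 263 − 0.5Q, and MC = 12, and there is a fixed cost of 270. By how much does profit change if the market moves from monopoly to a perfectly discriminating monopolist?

The monopolist equates marginal revenue to marginal cost: 263 − Q = 12, so Q = 251. From demand, P = 137.5.
Profit = (137.5 − 12)·251 − 270 = 31230.5.
With perfect price discrimination, output is the efficient level Q = 502 (where demand meets MC), but every buyer pays their willingness to pay: CS = 0 and PS = total surplus.
PS equals the full surplus area, 63001. Profit = 63001 − 270 = 62731.
Change in profit: 62731 − 31230.5 = 31500.5.

π rises by 31500.5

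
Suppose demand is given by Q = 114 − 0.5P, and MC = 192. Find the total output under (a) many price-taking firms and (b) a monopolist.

Competition: Q = 18; Monopoly: Q = 9

Inverting demand: P = 228 − 2Q.
Under competition P = MC = 192, so Q = (228 − 192)/2 = 18.
Monopoly sets MR = MC: 228 − 4Q = 192 ⇒ Q = 9, P = 228 − 2·9 = 210.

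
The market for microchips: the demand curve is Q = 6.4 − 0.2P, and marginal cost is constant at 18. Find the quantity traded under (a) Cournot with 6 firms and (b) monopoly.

Cournot: Q = 2.4; Monopoly: Q = 1.4

Inverting demand: P = 32 − 5Q.
With 6 symmetric Cournot firms, each firm's FOC gives 32 − 35q = 18, so q = 0.4, Q = 6·0.4 = 2.4, and P = 20.
Monopoly sets MR = MC: 32 − 10Q = 18 ⇒ Q = 1.4, P = 32 − 5·1.4 = 25.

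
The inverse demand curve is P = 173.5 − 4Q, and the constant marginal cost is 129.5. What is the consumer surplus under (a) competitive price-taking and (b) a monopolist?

Competition: CS = 242; Monopoly: CS = 60.5

Competitive firms price at marginal cost: P = 129.5, giving Q = 11.
CS = ½·(173.5 − 129.5)·11 = 242.
Monopoly sets MR = MC: 173.5 − 8Q = 129.5 ⇒ Q = 5.5, P = 173.5 − 4·5.5 = 151.5.
CS = ½·(173.5 − 151.5)·5.5 = 60.5.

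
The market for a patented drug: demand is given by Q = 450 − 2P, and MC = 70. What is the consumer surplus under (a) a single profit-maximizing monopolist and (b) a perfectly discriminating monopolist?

Monopoly: CS = 6006.25; Perfect PD: CS = 0

Inverting demand: P = 225 − 0.5Q.
Monopoly sets MR = MC: 225 − Q = 70 ⇒ Q = 155, P = 225 − 0.5·155 = 147.5.
CS = ½·(225 − 147.5)·155 = 6006.25.
Under first-degree price discrimination the firm charges each unit its demand price and produces up to where P = MC, i.e. Q = 310. Consumer surplus is zero; producer surplus equals total surplus.
CS = 0.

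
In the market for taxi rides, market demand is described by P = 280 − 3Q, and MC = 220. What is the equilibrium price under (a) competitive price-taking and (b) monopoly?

Competition: P = 220; Monopoly: P = 250

Competitive firms price at marginal cost: P = 220, giving Q = 20.
The monopolist equates marginal revenue to marginal cost: 280 − 6Q = 220, so Q = 10. From demand, P = 250.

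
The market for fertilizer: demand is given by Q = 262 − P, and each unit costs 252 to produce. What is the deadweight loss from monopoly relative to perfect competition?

DWL = 12.5

Inverting demand: P = 262 − Q.
Perfect competition: P = MC = 252, so 262 − Q = 252 and Q = 10.
Monopoly sets MR = MC: 262 − 2Q = 252 ⇒ Q = 5, P = 262 − 5 = 257.
DWL is the triangle between Q = 5 and Q = 10: ½·(10 − 5)·(257 − 252) = 12.5.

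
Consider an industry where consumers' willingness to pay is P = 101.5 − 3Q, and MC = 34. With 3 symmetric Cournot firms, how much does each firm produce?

q_i = 5.625

With 3 symmetric Cournot firms, each firm's FOC gives 101.5 − 12q = 34, so q = 5.625, Q = 3·5.625 = 16.875, and P = 50.875.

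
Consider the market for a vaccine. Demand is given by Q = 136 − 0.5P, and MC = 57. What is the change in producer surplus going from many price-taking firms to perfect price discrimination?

PS rises by 11556.25

Inverting demand: P = 272 − 2Q.
Under competition P = MC = 57, so Q = (272 − 57)/2 = 107.5.
PS = (57 − 57)·107.5 = 0.
With perfect price discrimination, output is the efficient level Q = 107.5 (where demand meets MC), but every buyer pays their willingness to pay: CS = 0 and PS = total surplus.
PS = ½·(272 − 57)·107.5 = 11556.25.
Change in producer surplus: 11556.25 − 0 = 11556.25.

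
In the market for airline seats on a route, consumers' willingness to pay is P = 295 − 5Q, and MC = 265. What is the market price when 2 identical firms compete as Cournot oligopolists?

With 2 symmetric Cournot firms, each firm's FOC gives 295 − 15q = 265, so q = 2, Q = 2·2 = 4, and P = 275.

P = 275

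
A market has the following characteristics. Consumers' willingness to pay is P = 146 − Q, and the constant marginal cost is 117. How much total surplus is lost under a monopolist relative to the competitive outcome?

DWL = 105.125

Under competition P = MC = 117, so Q = (146 − 117)/1 = 29.
The monopolist equates marginal revenue to marginal cost: 146 − 2Q = 117, so Q = 14.5. From demand, P = 131.5.
DWL is the triangle between Q = 14.5 and Q = 29: ½·(29 − 14.5)·(131.5 − 117) = 105.125.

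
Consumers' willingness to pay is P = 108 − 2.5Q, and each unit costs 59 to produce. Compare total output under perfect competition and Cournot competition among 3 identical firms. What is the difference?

Competitive firms price at marginal cost: P = 59, giving Q = 19.6.
With 3 symmetric Cournot firms, each firm's FOC gives 108 − 10q = 59, so q = 4.9, Q = 3·4.9 = 14.7, and P = 71.25.
Change in total output: 14.7 − 19.6 = −4.9.

Total output falls by 4.9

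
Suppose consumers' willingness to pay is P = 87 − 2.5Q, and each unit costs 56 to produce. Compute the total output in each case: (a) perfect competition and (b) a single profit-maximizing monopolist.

Perfect competition: P = MC = 56, so 87 − 2.5Q = 56 and Q = 12.4.
A monopolist chooses Q where MR = MC. MR = 87 − 5Q; setting this equal to 56 gives Q = 6.2 and P = 71.5.

Competition: Q = 12.4; Monopoly: Q = 6.2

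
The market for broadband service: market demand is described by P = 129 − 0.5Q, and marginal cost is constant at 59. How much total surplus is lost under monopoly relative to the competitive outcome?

DWL = 1225

Perfect competition: P = MC = 59, so 129 − 0.5Q = 59 and Q = 140.
Monopoly sets MR = MC: 129 − Q = 59 ⇒ Q = 70, P = 129 − 0.5·70 = 94.
DWL is the triangle between Q = 70 and Q = 140: ½·(140 − 70)·(94 − 59) = 1225.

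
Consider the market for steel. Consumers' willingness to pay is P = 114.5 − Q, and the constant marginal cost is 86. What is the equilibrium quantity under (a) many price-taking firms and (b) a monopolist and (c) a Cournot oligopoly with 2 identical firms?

Competitive firms price at marginal cost: P = 86, giving Q = 28.5.
The monopolist equates marginal revenue to marginal cost: 114.5 − 2Q = 86, so Q = 14.25. From demand, P = 100.25.
In a 2-firm Cournot equilibrium, symmetry and the first-order condition give q = (114.5 − 86)/(3) = 9.5. So Q = 19 and P = 95.5.

Competition: Q = 28.5; Monopoly: Q = 14.25; Cournot: Q = 19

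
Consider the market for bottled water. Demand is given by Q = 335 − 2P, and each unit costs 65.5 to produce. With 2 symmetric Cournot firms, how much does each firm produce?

Inverting demand: P = 167.5 − 0.5Q.
In a 2-firm Cournot equilibrium, symmetry and the first-order condition give q = (167.5 − 65.5)/(1.5) = 68. So Q = 136 and P = 99.5.

q_i = 68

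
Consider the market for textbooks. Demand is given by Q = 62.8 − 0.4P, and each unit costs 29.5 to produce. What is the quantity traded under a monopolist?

Q = 25.5

Inverting demand: P = 157 − 2.5Q.
The monopolist equates marginal revenue to marginal cost: 157 − 5Q = 29.5, so Q = 25.5. From demand, P = 93.25.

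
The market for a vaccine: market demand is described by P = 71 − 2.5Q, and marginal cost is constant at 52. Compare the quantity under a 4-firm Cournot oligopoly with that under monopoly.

Cournot: Q = 6.08; Monopoly: Q = 3.8

Cournot with 4 identical firms: the symmetric best-response condition is 71 − 12.5q = 52. Each firm produces q = 1.52, total output Q = 6.08, price P = 55.8.
The monopolist equates marginal revenue to marginal cost: 71 − 5Q = 52, so Q = 3.8. From demand, P = 61.5.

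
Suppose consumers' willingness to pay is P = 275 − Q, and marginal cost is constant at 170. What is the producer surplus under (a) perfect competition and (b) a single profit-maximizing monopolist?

Competition: PS = 0; Monopoly: PS = 2756.25

Under competition P = MC = 170, so Q = (275 − 170)/1 = 105.
PS = (170 − 170)·105 = 0.
Monopoly sets MR = MC: 275 − 2Q = 170 ⇒ Q = 52.5, P = 275 − 52.5 = 222.5.
PS = (222.5 − 170)·52.5 = 2756.25.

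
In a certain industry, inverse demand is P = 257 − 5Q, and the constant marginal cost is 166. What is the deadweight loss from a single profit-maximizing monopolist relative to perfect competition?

DWL = 207.025

Perfect competition: P = MC = 166, so 257 − 5Q = 166 and Q = 18.2.
The monopolist equates marginal revenue to marginal cost: 257 − 10Q = 166, so Q = 9.1. From demand, P = 211.5.
DWL is the triangle between Q = 9.1 and Q = 18.2: ½·(18.2 − 9.1)·(211.5 − 166) = 207.025.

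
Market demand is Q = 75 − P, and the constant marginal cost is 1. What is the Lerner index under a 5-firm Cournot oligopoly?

Lerner index = 0.925

Inverting demand: P = 75 − Q.
Cournot with 5 identical firms: the symmetric best-response condition is 75 − 6q = 1. Each firm produces q = 37/3, total output Q = 185/3, price P = 40/3.
Lerner index = (P − MC)/P = (40/3 − 1)/(40/3) = 0.925.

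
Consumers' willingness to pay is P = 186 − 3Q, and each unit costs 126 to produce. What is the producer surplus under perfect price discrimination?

PS = 600

With perfect price discrimination, output is the efficient level Q = 20 (where demand meets MC), but every buyer pays their willingness to pay: CS = 0 and PS = total surplus.
PS = ½·(186 − 126)·20 = 600.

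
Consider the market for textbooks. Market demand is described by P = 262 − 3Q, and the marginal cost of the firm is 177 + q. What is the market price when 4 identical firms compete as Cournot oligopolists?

With 4 symmetric Cournot firms, each firm's FOC gives 262 − 15q = 177 + q, so q = 85/16, Q = 4·85/16 = 21.25, and P = 198.25.

P = 198.25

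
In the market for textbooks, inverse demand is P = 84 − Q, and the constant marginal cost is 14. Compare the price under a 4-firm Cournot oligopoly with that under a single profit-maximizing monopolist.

Cournot with 4 identical firms: the symmetric best-response condition is 84 − 5q = 14. Each firm produces q = 14, total output Q = 56, price P = 28.
The monopolist equates marginal revenue to marginal cost: 84 − 2Q = 14, so Q = 35. From demand, P = 49.

Cournot: P = 28; Monopoly: P = 49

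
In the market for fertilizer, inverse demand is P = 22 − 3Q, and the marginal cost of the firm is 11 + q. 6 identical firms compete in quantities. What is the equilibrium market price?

Cournot with 6 identical firms: the symmetric best-response condition is 22 − 21q = 11 + q. Each firm produces q = 0.5, total output Q = 3, price P = 13.

P = 13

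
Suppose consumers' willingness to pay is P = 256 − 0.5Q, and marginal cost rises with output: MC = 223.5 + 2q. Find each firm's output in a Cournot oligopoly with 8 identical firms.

q_i = 5

With 8 symmetric Cournot firms, each firm's FOC gives 256 − 4.5q = 223.5 + 2q, so q = 5, Q = 8·5 = 40, and P = 236.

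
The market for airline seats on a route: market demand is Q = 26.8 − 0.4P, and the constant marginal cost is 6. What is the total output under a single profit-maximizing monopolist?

Q = 12.2

Inverting demand: P = 67 − 2.5Q.
The monopolist equates marginal revenue to marginal cost: 67 − 5Q = 6, so Q = 12.2. From demand, P = 36.5.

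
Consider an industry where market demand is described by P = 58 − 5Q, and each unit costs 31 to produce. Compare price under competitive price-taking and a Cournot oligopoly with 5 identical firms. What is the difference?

Price rises by 4.5

Under competition P = MC = 31, so Q = (58 − 31)/5 = 5.4.
With 5 symmetric Cournot firms, each firm's FOC gives 58 − 30q = 31, so q = 0.9, Q = 5·0.9 = 4.5, and P = 35.5.
Change in price: 35.5 − 31 = 4.5.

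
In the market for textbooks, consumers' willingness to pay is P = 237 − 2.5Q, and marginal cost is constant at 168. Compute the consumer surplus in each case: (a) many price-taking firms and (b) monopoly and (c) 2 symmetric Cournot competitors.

Under competition P = MC = 168, so Q = (237 − 168)/2.5 = 27.6.
CS = ½·(237 − 168)·27.6 = 952.2.
The monopolist equates marginal revenue to marginal cost: 237 − 5Q = 168, so Q = 13.8. From demand, P = 202.5.
CS = ½·(237 − 202.5)·13.8 = 238.05.
Cournot with 2 identical firms: the symmetric best-response condition is 237 − 7.5q = 168. Each firm produces q = 9.2, total output Q = 18.4, price P = 191.
CS = ½·(237 − 191)·18.4 = 423.2.

Competition: CS = 952.2; Monopoly: CS = 238.05; Cournot: CS = 423.2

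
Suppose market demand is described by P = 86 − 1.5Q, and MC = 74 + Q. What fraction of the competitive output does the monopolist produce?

Q_m/Q_c = 0.625

Monopoly sets MR = MC: 86 − 3Q = 74 + Q ⇒ Q = 3, P = 86 − 1.5·3 = 81.5.
Competitive equilibrium sets price equal to marginal cost: 86 − 1.5Q = 74 + Q, so Q = 4.8 and P = 78.8.
Ratio Q_m/Q_c = 3/4.8 = 0.625.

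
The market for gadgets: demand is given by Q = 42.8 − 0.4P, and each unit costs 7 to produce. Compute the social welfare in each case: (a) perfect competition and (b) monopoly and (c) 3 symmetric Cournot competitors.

Inverting demand: P = 107 − 2.5Q.
Under competition P = MC = 7, so Q = (107 − 7)/2.5 = 40.
CS = ½·(107 − 7)·40 = 2000; PS = (7 − 7)·40 = 0; TS = 2000.
The monopolist equates marginal revenue to marginal cost: 107 − 5Q = 7, so Q = 20. From demand, P = 57.
CS = ½·(107 − 57)·20 = 500; PS = (57 − 7)·20 = 1000; TS = 1500.
With 3 symmetric Cournot firms, each firm's FOC gives 107 − 10q = 7, so q = 10, Q = 3·10 = 30, and P = 32.
CS = ½·(107 − 32)·30 = 1125; PS = (32 − 7)·30 = 750; TS = 1875.

Competition: TS = 2000; Monopoly: TS = 1500; Cournot: TS = 1875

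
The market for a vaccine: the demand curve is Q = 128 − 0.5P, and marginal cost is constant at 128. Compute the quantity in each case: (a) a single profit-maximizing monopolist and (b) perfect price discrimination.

Monopoly: Q = 32; Perfect PD: Q = 64

Inverting demand: P = 256 − 2Q.
A monopolist chooses Q where MR = MC. MR = 256 − 4Q; setting this equal to 128 gives Q = 32 and P = 192.
With perfect price discrimination, output is the efficient level Q = 64 (where demand meets MC), but every buyer pays their willingness to pay: CS = 0 and PS = total surplus.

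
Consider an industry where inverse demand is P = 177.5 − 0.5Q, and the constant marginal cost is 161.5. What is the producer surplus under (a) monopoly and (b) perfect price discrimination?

Monopoly sets MR = MC: 177.5 − Q = 161.5 ⇒ Q = 16, P = 177.5 − 0.5·16 = 169.5.
PS = (169.5 − 161.5)·16 = 128.
With perfect price discrimination, output is the efficient level Q = 32 (where demand meets MC), but every buyer pays their willingness to pay: CS = 0 and PS = total surplus.
PS = ½·(177.5 − 161.5)·32 = 256.

Monopoly: PS = 128; Perfect PD: PS = 256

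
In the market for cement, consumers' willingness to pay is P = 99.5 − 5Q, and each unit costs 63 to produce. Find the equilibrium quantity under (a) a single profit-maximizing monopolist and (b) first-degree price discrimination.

Monopoly: Q = 3.65; Perfect PD: Q = 7.3

Monopoly sets MR = MC: 99.5 − 10Q = 63 ⇒ Q = 3.65, P = 99.5 − 5·3.65 = 81.25.
A perfectly discriminating monopolist sells every unit with P(Q) ≥ MC(Q), so output equals the competitive quantity Q = 7.3. Each buyer pays their reservation price, so CS = 0 and the firm captures all surplus.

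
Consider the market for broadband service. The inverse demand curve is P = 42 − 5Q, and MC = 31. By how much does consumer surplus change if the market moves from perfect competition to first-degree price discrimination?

Consumer surplus falls by 12.1

Perfect competition: P = MC = 31, so 42 − 5Q = 31 and Q = 2.2.
CS = ½·(42 − 31)·2.2 = 12.1.
Under first-degree price discrimination the firm charges each unit its demand price and produces up to where P = MC, i.e. Q = 2.2. Consumer surplus is zero; producer surplus equals total surplus.
CS = 0.
Change in consumer surplus: 0 − 12.1 = −12.1.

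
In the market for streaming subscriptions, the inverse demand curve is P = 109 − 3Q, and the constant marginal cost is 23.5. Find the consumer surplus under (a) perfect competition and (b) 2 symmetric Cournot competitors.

Competition: CS = 1218.375; Cournot: CS = 541.5

Under competition P = MC = 23.5, so Q = (109 − 23.5)/3 = 28.5.
CS = ½·(109 − 23.5)·28.5 = 1218.375.
Cournot with 2 identical firms: the symmetric best-response condition is 109 − 9q = 23.5. Each firm produces q = 9.5, total output Q = 19, price P = 52.
CS = ½·(109 − 52)·19 = 541.5.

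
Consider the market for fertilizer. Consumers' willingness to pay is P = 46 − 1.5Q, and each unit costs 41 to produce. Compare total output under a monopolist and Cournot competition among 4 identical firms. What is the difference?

A monopolist chooses Q where MR = MC. MR = 46 − 3Q; setting this equal to 41 gives Q = 5/3 and P = 43.5.
With 4 symmetric Cournot firms, each firm's FOC gives 46 − 7.5q = 41, so q = 2/3, Q = 4·2/3 = 8/3, and P = 42.
Change in total output: 8/3 − 5/3 = 1.

Q rises by 1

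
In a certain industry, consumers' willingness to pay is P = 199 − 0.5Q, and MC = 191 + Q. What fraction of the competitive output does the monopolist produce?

Q_m/Q_c = 0.75

A monopolist chooses Q where MR = MC. MR = 199 − Q; setting this equal to 191 + Q gives Q = 4 and P = 197.
Under competition P = MC: 199 − 0.5Q = 191 + Q ⇒ Q = 16/3, P = 589/3.
Ratio Q_m/Q_c = 4/(16/3) = 0.75.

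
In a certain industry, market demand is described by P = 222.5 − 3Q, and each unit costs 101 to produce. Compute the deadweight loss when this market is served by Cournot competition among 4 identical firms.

Under competition P = MC = 101, so Q = (222.5 − 101)/3 = 40.5.
Cournot with 4 identical firms: the symmetric best-response condition is 222.5 − 15q = 101. Each firm produces q = 8.1, total output Q = 32.4, price P = 125.3.
DWL is the triangle between Q = 32.4 and Q = 40.5: ½·(40.5 − 32.4)·(125.3 − 101) = 98.415.

DWL = 98.415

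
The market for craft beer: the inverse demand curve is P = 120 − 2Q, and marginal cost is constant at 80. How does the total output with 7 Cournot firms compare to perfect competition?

Cournot with 7 identical firms: the symmetric best-response condition is 120 − 16q = 80. Each firm produces q = 2.5, total output Q = 17.5, price P = 85.
Under competition P = MC = 80, so Q = (120 − 80)/2 = 20.

Cournot: Q = 17.5; Competition: Q = 20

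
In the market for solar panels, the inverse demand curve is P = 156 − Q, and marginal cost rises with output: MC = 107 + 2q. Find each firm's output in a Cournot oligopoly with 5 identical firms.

Cournot with 5 identical firms: the symmetric best-response condition is 156 − 6q = 107 + 2q. Each firm produces q = 6.125, total output Q = 30.625, price P = 125.375.

q_i = 6.125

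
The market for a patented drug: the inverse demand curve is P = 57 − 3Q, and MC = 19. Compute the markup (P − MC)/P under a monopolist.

Monopoly sets MR = MC: 57 − 6Q = 19 ⇒ Q = 19/3, P = 57 − 3·19/3 = 38.
Lerner index = (P − MC)/P = (38 − 19)/38 = 0.5.

Lerner index = 0.5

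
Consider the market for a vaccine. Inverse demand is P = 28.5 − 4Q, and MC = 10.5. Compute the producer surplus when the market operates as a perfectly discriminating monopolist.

PS = 40.5

With perfect price discrimination, output is the efficient level Q = 4.5 (where demand meets MC), but every buyer pays their willingness to pay: CS = 0 and PS = total surplus.
PS = ½·(28.5 − 10.5)·4.5 = 40.5.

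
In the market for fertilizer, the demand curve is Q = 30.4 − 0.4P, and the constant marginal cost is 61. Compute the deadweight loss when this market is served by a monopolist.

Inverting demand: P = 76 − 2.5Q.
Under competition P = MC = 61, so Q = (76 − 61)/2.5 = 6.
The monopolist equates marginal revenue to marginal cost: 76 − 5Q = 61, so Q = 3. From demand, P = 68.5.
DWL is the triangle between Q = 3 and Q = 6: ½·(6 − 3)·(68.5 − 61) = 11.25.

DWL = 11.25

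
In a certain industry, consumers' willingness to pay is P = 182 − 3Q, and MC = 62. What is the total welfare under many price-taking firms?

TS = 2400

Under competition P = MC = 62, so Q = (182 − 62)/3 = 40.
CS = ½·(182 − 62)·40 = 2400; PS = (62 − 62)·40 = 0; TS = 2400.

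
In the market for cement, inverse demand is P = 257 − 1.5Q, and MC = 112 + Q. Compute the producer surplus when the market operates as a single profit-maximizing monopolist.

Monopoly sets MR = MC: 257 − 3Q = 112 + Q ⇒ Q = 36.25, P = 257 − 1.5·36.25 = 202.625.
PS = P·Q − VC(Q) = 202.625·36.25 − (112·36.25 + ½·1·36.25²) = 2628.125.

PS = 2628.125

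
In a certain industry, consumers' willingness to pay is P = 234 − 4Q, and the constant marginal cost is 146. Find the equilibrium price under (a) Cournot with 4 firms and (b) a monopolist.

Cournot with 4 identical firms: the symmetric best-response condition is 234 − 20q = 146. Each firm produces q = 4.4, total output Q = 17.6, price P = 163.6.
The monopolist equates marginal revenue to marginal cost: 234 − 8Q = 146, so Q = 11. From demand, P = 190.

Cournot: P = 163.6; Monopoly: P = 190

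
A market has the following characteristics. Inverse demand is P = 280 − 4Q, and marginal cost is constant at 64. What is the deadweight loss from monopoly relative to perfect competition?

Competitive firms price at marginal cost: P = 64, giving Q = 54.
A monopolist chooses Q where MR = MC. MR = 280 − 8Q; setting this equal to 64 gives Q = 27 and P = 172.
DWL is the triangle between Q = 27 and Q = 54: ½·(54 − 27)·(172 − 64) = 1458.

DWL = 1458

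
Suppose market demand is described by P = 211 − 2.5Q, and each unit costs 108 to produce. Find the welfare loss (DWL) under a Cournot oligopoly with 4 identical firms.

DWL = 84.872

Competitive firms price at marginal cost: P = 108, giving Q = 41.2.
Cournot with 4 identical firms: the symmetric best-response condition is 211 − 12.5q = 108. Each firm produces q = 8.24, total output Q = 32.96, price P = 128.6.
DWL is the triangle between Q = 32.96 and Q = 41.2: ½·(41.2 − 32.96)·(128.6 − 108) = 84.872.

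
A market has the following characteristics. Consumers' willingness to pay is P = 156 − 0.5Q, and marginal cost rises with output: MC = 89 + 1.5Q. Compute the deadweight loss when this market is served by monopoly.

DWL = 44.89

Competitive equilibrium sets price equal to marginal cost: 156 − 0.5Q = 89 + 1.5Q, so Q = 33.5 and P = 139.25.
The monopolist equates marginal revenue to marginal cost: 156 − Q = 89 + 1.5Q, so Q = 26.8. From demand, P = 142.6.
CS = ½·(156 − 139.25)·33.5 = 4489/16; PS = (139.25·33.5 − 89·33.5 − ½·1.5·33.5²) = 13467/16; TS = 1122.25.
CS = ½·(156 − 142.6)·26.8 = 179.56; PS = (142.6·26.8 − 89·26.8 − ½·1.5·26.8²) = 897.8; TS = 1077.36.
DWL = 1122.25 − 1077.36 = 44.89.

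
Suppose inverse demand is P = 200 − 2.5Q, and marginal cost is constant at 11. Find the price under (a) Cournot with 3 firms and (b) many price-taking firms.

Cournot: P = 58.25; Competition: P = 11

Cournot with 3 identical firms: the symmetric best-response condition is 200 − 10q = 11. Each firm produces q = 18.9, total output Q = 56.7, price P = 58.25.
Perfect competition: P = MC = 11, so 200 − 2.5Q = 11 and Q = 75.6.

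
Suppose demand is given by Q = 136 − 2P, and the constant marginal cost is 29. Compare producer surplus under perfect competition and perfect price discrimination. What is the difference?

Inverting demand: P = 68 − 0.5Q.
Competitive firms price at marginal cost: P = 29, giving Q = 78.
PS = (29 − 29)·78 = 0.
A perfectly discriminating monopolist sells every unit with P(Q) ≥ MC(Q), so output equals the competitive quantity Q = 78. Each buyer pays their reservation price, so CS = 0 and the firm captures all surplus.
PS = ½·(68 − 29)·78 = 1521.
Change in producer surplus: 1521 − 0 = 1521.

PS rises by 1521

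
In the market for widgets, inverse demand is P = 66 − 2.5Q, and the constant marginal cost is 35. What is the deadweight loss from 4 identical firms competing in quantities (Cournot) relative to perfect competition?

Under competition P = MC = 35, so Q = (66 − 35)/2.5 = 12.4.
In a 4-firm Cournot equilibrium, symmetry and the first-order condition give q = (66 − 35)/(12.5) = 2.48. So Q = 9.92 and P = 41.2.
DWL is the triangle between Q = 9.92 and Q = 12.4: ½·(12.4 − 9.92)·(41.2 − 35) = 7.688.

DWL = 7.688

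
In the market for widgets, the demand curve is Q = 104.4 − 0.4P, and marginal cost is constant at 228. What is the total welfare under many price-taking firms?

TS = 217.8

Inverting demand: P = 261 − 2.5Q.
Competitive firms price at marginal cost: P = 228, giving Q = 13.2.
CS = ½·(261 − 228)·13.2 = 217.8; PS = (228 − 228)·13.2 = 0; TS = 217.8.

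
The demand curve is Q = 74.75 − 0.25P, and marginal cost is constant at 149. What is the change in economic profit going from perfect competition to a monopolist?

Economic profit rises by 1406.25

Inverting demand: P = 299 − 4Q.
Under competition P = MC = 149, so Q = (299 − 149)/4 = 37.5.
Profit = (149 − 149)·37.5 = 0.
A monopolist chooses Q where MR = MC. MR = 299 − 8Q; setting this equal to 149 gives Q = 18.75 and P = 224.
Profit = (224 − 149)·18.75 = 1406.25.
Change in economic profit: 1406.25 − 0 = 1406.25.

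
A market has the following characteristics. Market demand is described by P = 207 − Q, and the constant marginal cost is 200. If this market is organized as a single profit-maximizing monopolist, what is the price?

Monopoly sets MR = MC: 207 − 2Q = 200 ⇒ Q = 3.5, P = 207 − 3.5 = 203.5.

P = 203.5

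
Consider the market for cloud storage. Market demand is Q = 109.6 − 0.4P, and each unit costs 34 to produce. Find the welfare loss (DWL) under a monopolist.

Inverting demand: P = 274 − 2.5Q.
Competitive firms price at marginal cost: P = 34, giving Q = 96.
Monopoly sets MR = MC: 274 − 5Q = 34 ⇒ Q = 48, P = 274 − 2.5·48 = 154.
DWL is the triangle between Q = 48 and Q = 96: ½·(96 − 48)·(154 − 34) = 2880.

DWL = 2880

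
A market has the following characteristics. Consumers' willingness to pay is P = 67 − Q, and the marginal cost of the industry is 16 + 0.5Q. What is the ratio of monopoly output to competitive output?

Monopoly sets MR = MC: 67 − 2Q = 16 + 0.5Q ⇒ Q = 20.4, P = 67 − 20.4 = 46.6.
Competitive equilibrium sets price equal to marginal cost: 67 − Q = 16 + 0.5Q, so Q = 34 and P = 33.
Ratio Q_m/Q_c = 20.4/34 = 0.6.

Q_m/Q_c = 0.6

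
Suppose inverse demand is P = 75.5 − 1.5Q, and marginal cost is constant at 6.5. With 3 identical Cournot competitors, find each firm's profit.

Cournot with 3 identical firms: the symmetric best-response condition is 75.5 − 6q = 6.5. Each firm produces q = 11.5, total output Q = 34.5, price P = 23.75.
Each firm's profit = (23.75 − 6.5)·11.5 = 198.375.

π_i = 198.375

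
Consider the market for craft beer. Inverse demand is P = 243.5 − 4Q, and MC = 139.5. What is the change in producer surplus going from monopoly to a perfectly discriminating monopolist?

A monopolist chooses Q where MR = MC. MR = 243.5 − 8Q; setting this equal to 139.5 gives Q = 13 and P = 191.5.
PS = (191.5 − 139.5)·13 = 676.
A perfectly discriminating monopolist sells every unit with P(Q) ≥ MC(Q), so output equals the competitive quantity Q = 26. Each buyer pays their reservation price, so CS = 0 and the firm captures all surplus.
PS = ½·(243.5 − 139.5)·26 = 1352.
Change in producer surplus: 1352 − 676 = 676.

PS rises by 676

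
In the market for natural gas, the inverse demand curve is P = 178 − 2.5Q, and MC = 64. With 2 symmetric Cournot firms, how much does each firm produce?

q_i = 15.2

In a 2-firm Cournot equilibrium, symmetry and the first-order condition give q = (178 − 64)/(7.5) = 15.2. So Q = 30.4 and P = 102.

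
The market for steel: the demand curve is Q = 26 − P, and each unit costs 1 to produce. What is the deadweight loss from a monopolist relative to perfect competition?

Inverting demand: P = 26 − Q.
Under competition P = MC = 1, so Q = (26 − 1)/1 = 25.
The monopolist equates marginal revenue to marginal cost: 26 − 2Q = 1, so Q = 12.5. From demand, P = 13.5.
DWL is the triangle between Q = 12.5 and Q = 25: ½·(25 − 12.5)·(13.5 − 1) = 78.125.

DWL = 78.125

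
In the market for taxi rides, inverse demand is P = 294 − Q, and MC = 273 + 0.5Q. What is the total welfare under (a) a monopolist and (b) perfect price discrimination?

A monopolist chooses Q where MR = MC. MR = 294 − 2Q; setting this equal to 273 + 0.5Q gives Q = 8.4 and P = 285.6.
CS = ½·(294 − 285.6)·8.4 = 35.28; PS = (285.6·8.4 − 273·8.4 − ½·0.5·8.4²) = 88.2; TS = 123.48.
A perfectly discriminating monopolist sells every unit with P(Q) ≥ MC(Q), so output equals the competitive quantity Q = 14. Each buyer pays their reservation price, so CS = 0 and the firm captures all surplus.
TS = 147 (equal to competitive TS).

Monopoly: TS = 123.48; Perfect PD: TS = 147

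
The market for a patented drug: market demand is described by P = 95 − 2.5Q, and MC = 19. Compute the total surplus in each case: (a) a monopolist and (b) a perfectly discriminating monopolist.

A monopolist chooses Q where MR = MC. MR = 95 − 5Q; setting this equal to 19 gives Q = 15.2 and P = 57.
CS = ½·(95 − 57)·15.2 = 288.8; PS = (57 − 19)·15.2 = 577.6; TS = 866.4.
Under first-degree price discrimination the firm charges each unit its demand price and produces up to where P = MC, i.e. Q = 30.4. Consumer surplus is zero; producer surplus equals total surplus.
TS = 1155.2 (equal to competitive TS).

Monopoly: TS = 866.4; Perfect PD: TS = 1155.2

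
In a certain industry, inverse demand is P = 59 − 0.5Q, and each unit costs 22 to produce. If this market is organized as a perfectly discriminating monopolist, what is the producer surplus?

A perfectly discriminating monopolist sells every unit with P(Q) ≥ MC(Q), so output equals the competitive quantity Q = 74. Each buyer pays their reservation price, so CS = 0 and the firm captures all surplus.
PS = ½·(59 − 22)·74 = 1369.

PS = 1369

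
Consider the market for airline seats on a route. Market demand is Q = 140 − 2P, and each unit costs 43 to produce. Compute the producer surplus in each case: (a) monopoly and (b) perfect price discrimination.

Inverting demand: P = 70 − 0.5Q.
The monopolist equates marginal revenue to marginal cost: 70 − Q = 43, so Q = 27. From demand, P = 56.5.
PS = (56.5 − 43)·27 = 364.5.
Under first-degree price discrimination the firm charges each unit its demand price and produces up to where P = MC, i.e. Q = 54. Consumer surplus is zero; producer surplus equals total surplus.
PS = ½·(70 − 43)·54 = 729.

Monopoly: PS = 364.5; Perfect PD: PS = 729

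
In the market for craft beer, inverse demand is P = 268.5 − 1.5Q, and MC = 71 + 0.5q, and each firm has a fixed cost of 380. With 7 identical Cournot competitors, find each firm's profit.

π_i = 56.87

Cournot with 7 identical firms: the symmetric best-response condition is 268.5 − 12q = 71 + 0.5q. Each firm produces q = 15.8, total output Q = 110.6, price P = 102.6.
Each firm's profit = 102.6·15.8 − (71·15.8 + ½·0.5·15.8²) − 380 = 56.87.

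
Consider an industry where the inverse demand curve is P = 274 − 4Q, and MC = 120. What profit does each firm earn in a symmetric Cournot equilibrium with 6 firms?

π_i = 121

In a 6-firm Cournot equilibrium, symmetry and the first-order condition give q = (274 − 120)/(28) = 5.5. So Q = 33 and P = 142.
Each firm's profit = (142 − 120)·5.5 = 121.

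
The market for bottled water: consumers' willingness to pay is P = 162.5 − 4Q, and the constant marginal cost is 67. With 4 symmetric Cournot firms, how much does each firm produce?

Cournot with 4 identical firms: the symmetric best-response condition is 162.5 − 20q = 67. Each firm produces q = 4.775, total output Q = 19.1, price P = 86.1.

q_i = 4.775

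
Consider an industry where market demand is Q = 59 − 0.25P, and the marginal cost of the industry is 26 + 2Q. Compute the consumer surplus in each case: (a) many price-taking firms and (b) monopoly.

Inverting demand: P = 236 − 4Q.
Under competition P = MC: 236 − 4Q = 26 + 2Q ⇒ Q = 35, P = 96.
CS = ½·(236 − 96)·35 = 2450.
The monopolist equates marginal revenue to marginal cost: 236 − 8Q = 26 + 2Q, so Q = 21. From demand, P = 152.
CS = ½·(236 − 152)·21 = 882.

Competition: CS = 2450; Monopoly: CS = 882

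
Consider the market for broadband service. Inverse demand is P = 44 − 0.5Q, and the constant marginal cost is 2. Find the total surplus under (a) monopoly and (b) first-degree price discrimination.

Monopoly: TS = 1323; Perfect PD: TS = 1764

The monopolist equates marginal revenue to marginal cost: 44 − Q = 2, so Q = 42. From demand, P = 23.
CS = ½·(44 − 23)·42 = 441; PS = (23 − 2)·42 = 882; TS = 1323.
A perfectly discriminating monopolist sells every unit with P(Q) ≥ MC(Q), so output equals the competitive quantity Q = 84. Each buyer pays their reservation price, so CS = 0 and the firm captures all surplus.
TS = 1764 (equal to competitive TS).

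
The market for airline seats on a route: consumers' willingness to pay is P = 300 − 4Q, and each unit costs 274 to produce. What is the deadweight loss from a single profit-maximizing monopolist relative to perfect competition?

Competitive firms price at marginal cost: P = 274, giving Q = 6.5.
Monopoly sets MR = MC: 300 − 8Q = 274 ⇒ Q = 3.25, P = 300 − 4·3.25 = 287.
DWL is the triangle between Q = 3.25 and Q = 6.5: ½·(6.5 − 3.25)·(287 − 274) = 21.125.

DWL = 21.125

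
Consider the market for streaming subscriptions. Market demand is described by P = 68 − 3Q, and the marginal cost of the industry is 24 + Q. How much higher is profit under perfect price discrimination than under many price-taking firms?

Profit rises by 181.5

Under competition P = MC: 68 − 3Q = 24 + Q ⇒ Q = 11, P = 35.
Profit = 35·11 − (24·11 + ½·1·11²) = 60.5.
Under first-degree price discrimination the firm charges each unit its demand price and produces up to where P = MC, i.e. Q = 11. Consumer surplus is zero; producer surplus equals total surplus.
PS equals the full surplus area, 242. Profit = 242 = 242.
Change in profit: 242 − 60.5 = 181.5.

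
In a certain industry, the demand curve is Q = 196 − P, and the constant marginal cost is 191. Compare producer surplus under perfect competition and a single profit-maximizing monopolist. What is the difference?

Inverting demand: P = 196 − Q.
Under competition P = MC = 191, so Q = (196 − 191)/1 = 5.
PS = (191 − 191)·5 = 0.
A monopolist chooses Q where MR = MC. MR = 196 − 2Q; setting this equal to 191 gives Q = 2.5 and P = 193.5.
PS = (193.5 − 191)·2.5 = 6.25.
Change in producer surplus: 6.25 − 0 = 6.25.

Producer surplus rises by 6.25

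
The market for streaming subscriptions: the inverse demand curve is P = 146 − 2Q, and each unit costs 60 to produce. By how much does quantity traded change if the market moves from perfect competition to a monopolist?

Quantity traded falls by 21.5

Under competition P = MC = 60, so Q = (146 − 60)/2 = 43.
Monopoly sets MR = MC: 146 − 4Q = 60 ⇒ Q = 21.5, P = 146 − 2·21.5 = 103.
Change in quantity traded: 21.5 − 43 = −21.5.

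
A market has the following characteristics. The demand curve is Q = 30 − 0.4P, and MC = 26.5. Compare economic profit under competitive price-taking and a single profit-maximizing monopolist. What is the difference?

π rises by 235.225

Inverting demand: P = 75 − 2.5Q.
Under competition P = MC = 26.5, so Q = (75 − 26.5)/2.5 = 19.4.
Profit = (26.5 − 26.5)·19.4 = 0.
Monopoly sets MR = MC: 75 − 5Q = 26.5 ⇒ Q = 9.7, P = 75 − 2.5·9.7 = 50.75.
Profit = (50.75 − 26.5)·9.7 = 235.225.
Change in economic profit: 235.225 − 0 = 235.225.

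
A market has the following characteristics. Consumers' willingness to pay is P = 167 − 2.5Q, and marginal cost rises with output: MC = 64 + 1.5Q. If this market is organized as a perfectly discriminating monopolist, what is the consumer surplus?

Under first-degree price discrimination the firm charges each unit its demand price and produces up to where P = MC, i.e. Q = 25.75. Consumer surplus is zero; producer surplus equals total surplus.
CS = 0.

CS = 0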